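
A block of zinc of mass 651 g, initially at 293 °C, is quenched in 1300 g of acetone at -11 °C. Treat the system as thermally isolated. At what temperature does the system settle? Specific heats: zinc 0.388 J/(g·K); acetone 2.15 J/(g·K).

T_f ≈ 14.2 °C

Heat lost by the zinc equals heat gained by the acetone:
651*0.388*(293 − T) = 1300*2.15*(T − (-11))
252.59(293 − T) = 2795(T − (-11))
3047.6 T = 43263  ⇒  T ≈ 14.20 °C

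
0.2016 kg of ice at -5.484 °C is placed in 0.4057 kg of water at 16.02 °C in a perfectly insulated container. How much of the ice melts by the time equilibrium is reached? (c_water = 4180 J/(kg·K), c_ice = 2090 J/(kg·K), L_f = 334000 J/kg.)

m_melted ≈ 0.0744 kg

Water can give up m c ΔT = 0.4057×4180×16.02 = 27167 J before reaching 0 °C.
Warming the ice to 0 °C takes 0.2016×2090×5.484 = 2310.7 J, leaving 24856 J for melting.
To melt every bit of ice: 0.2016×334000 = 67334 J.
Since 24856 < 67334 J, not all the ice melts; equilibrium is at 0 °C.
Mass melted = 24856/334000 ≈ 0.07442 kg.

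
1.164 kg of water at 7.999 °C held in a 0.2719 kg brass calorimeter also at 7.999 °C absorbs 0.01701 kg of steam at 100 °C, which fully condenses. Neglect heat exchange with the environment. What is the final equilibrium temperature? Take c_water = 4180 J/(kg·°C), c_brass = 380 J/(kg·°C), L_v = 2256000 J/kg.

Energy balance with sensible and latent terms:
steam→water at 100 °C releases m L_v = 0.01701×2256000 = 38375; condensate cools 100→T: 0.01701×4180×(T − 100) = 71.1(T − 100); original water: 4865.5(T − 7.999); cup: 103.32(T − 7.999)
5039.9 T = 38375 + 7110.2 + 39746 = 85231
T ≈ 16.91 °C, under the boiling point, so the assumption holds.

T_f ≈ 16.9 °C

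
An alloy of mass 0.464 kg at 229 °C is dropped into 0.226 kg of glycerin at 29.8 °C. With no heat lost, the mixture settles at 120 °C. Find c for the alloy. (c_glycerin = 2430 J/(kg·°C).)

c ≈ 979 J/(kg·°C)

Setting the total heat transfer to zero:
0.464×c×(120 − 229) + 0.226×2430×(120 − 29.8) = 0
-50.58 c = -49536
c = -49536/-50.58 ≈ 979.4 J/(kg·°C)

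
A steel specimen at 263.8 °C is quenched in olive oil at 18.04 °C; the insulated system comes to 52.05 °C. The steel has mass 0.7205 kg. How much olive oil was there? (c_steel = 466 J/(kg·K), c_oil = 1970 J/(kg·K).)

m ≈ 1.06 kg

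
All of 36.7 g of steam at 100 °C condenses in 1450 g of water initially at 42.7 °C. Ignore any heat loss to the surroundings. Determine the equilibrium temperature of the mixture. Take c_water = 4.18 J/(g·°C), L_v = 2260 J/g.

Setting the total heat transfer to zero:
steam→water at 100 °C releases m L_v = 36.7·2260 = 82942
  condensate cools 100→T: 36.7·4.18·(T − 100) = 153.41(T − 100)
  water warms: 1450·4.18·(T − 42.7) = 6061(T − 42.7)
6214.4 T = 82942 + 15341 + 258805 = 357087
T ≈ 57.46 °C — below 100 °C, confirming all the steam condensed.

T_f ≈ 57.5 °C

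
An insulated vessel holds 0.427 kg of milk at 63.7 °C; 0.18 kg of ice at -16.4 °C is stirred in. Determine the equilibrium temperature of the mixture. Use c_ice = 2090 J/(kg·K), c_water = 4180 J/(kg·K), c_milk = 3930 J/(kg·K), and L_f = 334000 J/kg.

Heat gained plus heat lost sum to zero:
warm ice to 0 °C: 0.18·2090·(0 − (-16.4)) = 6169.7
  fusion: m_ice L_f = 0.18·334000 = 60120
  warm the meltwater: 752.4 T
  milk: 1678.1(T − 63.7)
2430.5 T = 106896 − 66290 = 40606
T ≈ 16.71 °C — above 0 °C, consistent with complete melting.

T_f ≈ 16.7 °C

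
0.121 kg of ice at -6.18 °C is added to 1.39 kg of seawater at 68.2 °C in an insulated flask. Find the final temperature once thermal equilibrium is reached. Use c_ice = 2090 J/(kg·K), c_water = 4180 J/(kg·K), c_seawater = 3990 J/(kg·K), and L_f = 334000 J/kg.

Setting the total heat transfer to zero:
warm ice to 0 °C: 0.121·2090·(0 − (-6.18)) = 1562.9
  latent heat to melt: 0.121·334000 = 40414
  meltwater 0→T: 0.121·4180·T = 505.78 T
  seawater: 5546.1(T − 68.2)
6051.9 T = 378244 − 41977 = 336267
T ≈ 55.56 °C (positive, so assuming full melt was valid).

T_f ≈ 55.6 °C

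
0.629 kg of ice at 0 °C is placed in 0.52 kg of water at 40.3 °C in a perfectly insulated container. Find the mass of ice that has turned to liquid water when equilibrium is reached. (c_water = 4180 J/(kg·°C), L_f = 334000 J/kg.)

m_melted ≈ 0.262 kg

Water can give up m c ΔT = 0.52×4180×40.3 = 87596 J before reaching 0 °C.
Melting all 0.629 kg of ice would need 0.629×334000 = 210086 J.
87596 J < 210086 J, so only part of the ice melts and the system sits at 0 °C.
m_melted×334000 = 87596  ⇒  m_melted ≈ 0.2623 kg.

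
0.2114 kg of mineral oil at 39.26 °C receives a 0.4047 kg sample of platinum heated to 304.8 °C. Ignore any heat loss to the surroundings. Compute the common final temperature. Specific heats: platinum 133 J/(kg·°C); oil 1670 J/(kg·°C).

With ΣQ=0 the equilibrium temperature is the m·c-weighted mean:
T_f = (53.83·304.8 + 353.04·39.26) / (53.83 + 353.04)
    = 30266 / 406.86 ≈ 74.39 °C

T_f ≈ 74.4 °C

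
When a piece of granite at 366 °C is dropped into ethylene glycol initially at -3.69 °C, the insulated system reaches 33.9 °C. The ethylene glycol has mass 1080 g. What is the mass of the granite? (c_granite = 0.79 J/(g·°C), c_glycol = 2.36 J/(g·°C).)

m ≈ 365 g

|Q_granite| = |Q_glycol|:
m·0.79·(366 − 33.9) = 1080·2.36·(33.9 − (-3.69))
262.36 m = 95809  ⇒  m ≈ 365.2 g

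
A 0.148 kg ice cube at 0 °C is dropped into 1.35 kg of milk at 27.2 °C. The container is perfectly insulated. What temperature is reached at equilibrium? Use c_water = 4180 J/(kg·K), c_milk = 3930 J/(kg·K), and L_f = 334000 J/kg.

Let T be the final temperature. ΣQ_i = 0:
latent heat to melt: 0.148×334000 = 49432
  warm the meltwater: 618.64 T
  milk: 5305.5(T − 27.2)
5924.1 T = 144310 − 49432 = 94878
T ≈ 16.02 °C — above 0 °C, consistent with complete melting.

T_f ≈ 16.0 °C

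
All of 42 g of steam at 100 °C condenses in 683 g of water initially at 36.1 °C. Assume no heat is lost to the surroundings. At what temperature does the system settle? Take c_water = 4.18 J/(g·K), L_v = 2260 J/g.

Setting the total heat transfer to zero:
latent heat released on condensation: 42·2260 = 94920
  condensate cools 100→T: 42·4.18·(T − 100) = 175.56(T − 100)
  original water: 2854.9(T − 36.1)
3030.5 T = 94920 + 17556 + 103063 = 215539
T ≈ 71.12 °C — below 100 °C, confirming all the steam condensed.

T_f ≈ 71.1 °C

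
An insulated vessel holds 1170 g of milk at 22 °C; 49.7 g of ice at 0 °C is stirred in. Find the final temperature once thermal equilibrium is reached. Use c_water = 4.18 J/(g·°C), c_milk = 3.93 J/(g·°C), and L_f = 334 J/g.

T_f ≈ 17.6 °C

Energy conservation, ΣQ = 0:
melt ice: 49.7·334 = 16600
  warm the meltwater: 207.75 T
  milk cools: 1170·3.93·(T − 22) = 4598.1(T − 22)
4805.8 T = 101158 − 16600 = 84558
T ≈ 17.59 °C — above 0 °C, consistent with complete melting.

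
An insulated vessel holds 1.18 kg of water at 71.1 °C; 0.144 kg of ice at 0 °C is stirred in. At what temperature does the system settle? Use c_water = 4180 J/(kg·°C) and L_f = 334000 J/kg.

Conservation of energy gives ΣQ = 0:
latent heat to melt: 0.144·334000 = 48096
  meltwater 0→T: 0.144·4180·T = 601.92 T
  water cools: 1.18·4180·(T − 71.1) = 4932.4(T − 71.1)
5534.3 T = 350694 − 48096 = 302598
T ≈ 54.68 °C — above 0 °C, consistent with complete melting.

T_f ≈ 54.7 °C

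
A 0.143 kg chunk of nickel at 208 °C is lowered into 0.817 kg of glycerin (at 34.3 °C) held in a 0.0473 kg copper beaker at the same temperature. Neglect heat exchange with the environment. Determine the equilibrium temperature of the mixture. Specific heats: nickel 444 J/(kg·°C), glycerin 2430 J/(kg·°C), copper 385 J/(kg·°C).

T_f ≈ 39.6 °C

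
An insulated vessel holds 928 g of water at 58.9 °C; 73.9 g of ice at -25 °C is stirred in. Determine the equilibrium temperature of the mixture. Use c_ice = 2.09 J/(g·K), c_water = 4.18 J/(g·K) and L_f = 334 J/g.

Energy conservation, ΣQ = 0:
ice -25→0 °C: 73.9×2.09×25 = 3861.3
  fusion: m_ice L_f = 73.9×334 = 24683
  warm the meltwater: 308.9 T
  water cools: 928×4.18×(T − 58.9) = 3879(T − 58.9)
4187.9 T = 228475 − 28544 = 199932
T ≈ 47.74 °C — above 0 °C, consistent with complete melting.

T_f ≈ 47.7 °C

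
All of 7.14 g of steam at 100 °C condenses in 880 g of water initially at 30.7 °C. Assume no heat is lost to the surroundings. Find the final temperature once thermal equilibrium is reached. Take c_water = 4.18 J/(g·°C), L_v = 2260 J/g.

T_f ≈ 35.6 °C

Setting the total heat transfer to zero:
latent heat released on condensation: 7.14×2260 = 16136
  condensate cools 100→T: 7.14×4.18×(T − 100) = 29.85(T − 100)
  original water: 3678.4(T − 30.7)
3708.2 T = 16136 + 2984.5 + 112927 = 132048
T ≈ 35.61 °C — below 100 °C, confirming all the steam condensed.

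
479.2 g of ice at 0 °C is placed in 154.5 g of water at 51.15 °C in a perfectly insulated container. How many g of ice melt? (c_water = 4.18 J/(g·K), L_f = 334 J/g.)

m_melted ≈ 98.9 g

Water can give up m c ΔT = 154.5·4.18·51.15 = 33033 J before reaching 0 °C.
Fully melting the ice requires m_ice L_f = 479.2·334 = 160053 J.
Since 33033 < 160053 J, not all the ice melts; equilibrium is at 0 °C.
m_melt = 33033 / L_f = 98.9 g.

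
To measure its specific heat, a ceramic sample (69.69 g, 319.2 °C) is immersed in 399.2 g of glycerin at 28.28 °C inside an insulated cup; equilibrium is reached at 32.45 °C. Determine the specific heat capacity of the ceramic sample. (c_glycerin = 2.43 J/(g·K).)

m_s c (T_s − T_f) = m_glycerin c_glycerin (T_f − T_0):
69.69·c·(319.2 − 32.45) = 399.2·2.43·(32.45 − 28.28)
19984 c = 4045.1  ⇒  c ≈ 0.2024 J/(g·K)

c ≈ 0.202 J/(g·K)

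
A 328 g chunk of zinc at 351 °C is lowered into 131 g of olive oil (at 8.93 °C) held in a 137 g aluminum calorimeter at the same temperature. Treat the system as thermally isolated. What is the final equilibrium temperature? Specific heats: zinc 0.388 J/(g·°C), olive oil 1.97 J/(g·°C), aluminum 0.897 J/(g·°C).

Let T be the final temperature. ΣQ_i = 0:
328·0.388·(T − 351) + 131·1.97·(T − 8.93) + 137·0.897·(T − 8.93) = 0
508.22 T = 48072
T = 48072/508.22 ≈ 94.59 °C

T_f ≈ 94.6 °C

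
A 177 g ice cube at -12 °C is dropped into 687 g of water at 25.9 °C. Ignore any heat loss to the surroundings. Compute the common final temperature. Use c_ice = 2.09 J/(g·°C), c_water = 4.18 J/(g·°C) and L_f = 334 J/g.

T_f ≈ 3.0 °C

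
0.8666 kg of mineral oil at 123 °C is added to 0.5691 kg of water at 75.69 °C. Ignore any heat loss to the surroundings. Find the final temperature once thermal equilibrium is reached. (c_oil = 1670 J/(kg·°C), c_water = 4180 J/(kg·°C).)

T_f ≈ 93.6 °C

|Q_oil| = |Q_water|:
0.8666·1670·(123 − T) = 0.5691·4180·(T − 75.69)
1447.2(123 − T) = 2378.8(T − 75.69)
3826.1 T = 358063  ⇒  T ≈ 93.59 °C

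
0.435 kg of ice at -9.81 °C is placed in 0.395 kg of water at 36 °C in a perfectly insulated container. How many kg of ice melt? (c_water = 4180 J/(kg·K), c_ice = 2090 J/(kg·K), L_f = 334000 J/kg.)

m_melted ≈ 0.151 kg

Cooling the water to 0 °C releases 0.395×4180×36 = 59440 J.
Of that, 0.435×2090×9.81 = 8918.8 J goes to bring the ice to 0 °C, leaving 50521 J.
Melting all 0.435 kg of ice would need 0.435×334000 = 145290 J.
Since 50521 < 145290 J, not all the ice melts; equilibrium is at 0 °C.
m_melt = 50521 / L_f = 0.1513 kg.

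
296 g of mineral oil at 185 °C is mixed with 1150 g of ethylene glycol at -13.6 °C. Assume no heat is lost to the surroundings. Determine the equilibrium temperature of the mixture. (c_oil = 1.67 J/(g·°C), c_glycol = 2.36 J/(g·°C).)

Setting the total heat transfer to zero:
296×1.67×(T − 185) + 1150×2.36×(T − (-13.6)) = 0
(494.32 + 2714) T = 494.32×185 + 2714×(-13.6)
T = 54539 / 3208.3 = 17 °C

T_f ≈ 17.0 °C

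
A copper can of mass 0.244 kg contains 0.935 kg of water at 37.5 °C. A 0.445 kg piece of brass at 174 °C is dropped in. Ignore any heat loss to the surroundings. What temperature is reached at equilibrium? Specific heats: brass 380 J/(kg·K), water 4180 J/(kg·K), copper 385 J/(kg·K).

T_f ≈ 43.0 °C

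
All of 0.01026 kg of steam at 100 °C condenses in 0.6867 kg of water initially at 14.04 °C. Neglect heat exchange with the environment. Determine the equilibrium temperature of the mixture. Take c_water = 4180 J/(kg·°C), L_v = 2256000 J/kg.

Heat gained plus heat lost sum to zero:
latent heat released on condensation: 0.01026×2256000 = 23147
  condensed water 100 °C→T: 42.89(T − 100)
  water warms: 0.6867×4180×(T − 14.04) = 2870.4(T − 14.04)
2913.3 T = 23147 + 4288.7 + 40301 = 67736
T ≈ 23.25 °C (< 100 °C, so full condensation is consistent).

T_f ≈ 23.3 °C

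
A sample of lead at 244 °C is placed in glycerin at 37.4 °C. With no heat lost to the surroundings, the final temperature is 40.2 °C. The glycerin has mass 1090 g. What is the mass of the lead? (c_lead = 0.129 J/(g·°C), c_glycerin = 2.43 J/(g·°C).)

m ≈ 282 g

Net heat exchanged in the isolated system is zero:
m·0.129·(40.2 − 244) + 1090·2.43·(40.2 − 37.4) = 0
-26.29 m = -7416.4
m = -7416.4/-26.29 ≈ 282.1 g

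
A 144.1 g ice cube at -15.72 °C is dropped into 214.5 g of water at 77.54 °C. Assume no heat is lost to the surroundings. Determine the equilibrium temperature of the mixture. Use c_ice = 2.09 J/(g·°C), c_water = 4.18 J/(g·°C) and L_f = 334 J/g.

T_f ≈ 11.1 °C

Sum of m c ΔT and latent-heat terms is zero:
warm ice to 0 °C: 144.1·2.09·(0 − (-15.72)) = 4734.4
  fusion: m_ice L_f = 144.1·334 = 48129
  meltwater 0→T: 144.1·4.18·T = 602.34 T
  water cools: 214.5·4.18·(T − 77.54) = 896.61(T − 77.54)
1498.9 T = 69523 − 52864 = 16659
T ≈ 11.11 °C — above 0 °C, consistent with complete melting.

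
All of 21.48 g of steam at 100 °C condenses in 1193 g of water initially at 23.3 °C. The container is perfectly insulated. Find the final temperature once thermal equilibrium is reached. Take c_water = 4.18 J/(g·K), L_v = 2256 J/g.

Conservation of energy gives ΣQ = 0:
steam→water at 100 °C releases m L_v = 21.48·2256 = 48459; condensate cools 100→T: 21.48·4.18·(T − 100) = 89.79(T − 100); original water: 4986.7(T − 23.3)
5076.5 T = 48459 + 8978.6 + 116191 = 173629
T ≈ 34.20 °C (< 100 °C, so full condensation is consistent).

T_f ≈ 34.2 °C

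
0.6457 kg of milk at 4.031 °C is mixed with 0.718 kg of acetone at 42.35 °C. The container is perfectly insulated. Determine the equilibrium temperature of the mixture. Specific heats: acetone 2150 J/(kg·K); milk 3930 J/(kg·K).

T_f ≈ 18.5 °C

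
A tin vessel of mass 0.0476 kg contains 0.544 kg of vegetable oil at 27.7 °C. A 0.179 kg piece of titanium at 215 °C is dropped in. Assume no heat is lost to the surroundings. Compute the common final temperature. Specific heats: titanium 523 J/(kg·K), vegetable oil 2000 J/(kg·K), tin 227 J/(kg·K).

With ΣQ=0 the equilibrium temperature is the m·c-weighted mean:
T_f = (93.62·215 + 1088·27.7 + 10.81·27.7) / (93.62 + 1088 + 10.81)
    = 50565 / 1192.4 ≈ 42.40 °C

T_f ≈ 42.4 °C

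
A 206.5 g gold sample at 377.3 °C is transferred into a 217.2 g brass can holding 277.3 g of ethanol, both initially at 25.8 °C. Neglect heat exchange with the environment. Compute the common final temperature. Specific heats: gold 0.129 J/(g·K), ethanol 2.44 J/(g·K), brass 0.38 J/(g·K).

With ΣQ=0 the equilibrium temperature is the m·c-weighted mean:
T_f = (26.64·377.3 + 676.61·25.8 + 82.54·25.8) / (26.64 + 676.61 + 82.54)
    = 29637 / 785.79 ≈ 37.72 °C

T_f ≈ 37.7 °C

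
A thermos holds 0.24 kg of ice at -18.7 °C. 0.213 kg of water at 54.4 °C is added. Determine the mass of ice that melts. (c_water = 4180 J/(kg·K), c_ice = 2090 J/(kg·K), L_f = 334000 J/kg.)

m_melted ≈ 0.117 kg

Cooling the water to 0 °C releases 0.213·4180·54.4 = 48434 J.
Warming the ice to 0 °C takes 0.24·2090·18.7 = 9379.9 J, leaving 39055 J for melting.
Melting all 0.24 kg of ice would need 0.24·334000 = 80160 J.
39055 J < 80160 J, so only part of the ice melts and the system sits at 0 °C.
m_melt = 39055 / L_f = 0.1169 kg.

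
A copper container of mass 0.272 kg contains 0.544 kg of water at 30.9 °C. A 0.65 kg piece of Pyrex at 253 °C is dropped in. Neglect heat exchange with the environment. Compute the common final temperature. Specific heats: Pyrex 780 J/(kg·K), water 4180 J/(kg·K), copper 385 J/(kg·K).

Let T be the final temperature. ΣQ_i = 0:
0.65×780×(T − 253) + 0.544×4180×(T − 30.9) + 0.272×385×(T − 30.9) = 0
507(T − 253) + 2273.9(T − 30.9) + 104.72(T − 30.9) = 0
(507 + 2273.9 + 104.72) T = 507×253 + 2273.9×30.9 + 104.72×30.9
T = 201771/2885.6 ≈ 69.92 °C

T_f ≈ 69.9 °C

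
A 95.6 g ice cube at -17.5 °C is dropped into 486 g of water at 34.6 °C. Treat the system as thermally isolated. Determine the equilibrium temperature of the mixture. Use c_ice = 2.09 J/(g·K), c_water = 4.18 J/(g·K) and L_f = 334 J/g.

T_f ≈ 14.3 °C

Taking heat into each body as positive, Σ m c ΔT = 0:
warm ice to 0 °C: 95.6·2.09·(0 − (-17.5)) = 3496.6; fusion: m_ice L_f = 95.6·334 = 31930; warm the meltwater: 399.61 T; water: 2031.5(T − 34.6)
2431.1 T = 70289 − 35427 = 34862
T ≈ 14.34 °C. Since T > 0 °C, the all-ice-melts assumption holds.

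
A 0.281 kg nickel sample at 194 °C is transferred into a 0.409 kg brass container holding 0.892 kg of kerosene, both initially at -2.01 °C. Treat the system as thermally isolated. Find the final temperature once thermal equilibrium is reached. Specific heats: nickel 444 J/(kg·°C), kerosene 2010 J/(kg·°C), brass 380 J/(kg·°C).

Heat gained plus heat lost sum to zero:
0.281×444×(T − 194) + 0.892×2010×(T − (-2.01)) + 0.409×380×(T − (-2.01)) = 0
2073.1 T = 20288
T = 20288 / 2073.1 = 9.79 °C

T_f ≈ 9.8 °C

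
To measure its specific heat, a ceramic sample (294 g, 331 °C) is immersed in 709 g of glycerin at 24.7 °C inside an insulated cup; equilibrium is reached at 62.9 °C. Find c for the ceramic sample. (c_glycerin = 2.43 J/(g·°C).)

m_s c (T_s − T_f) = m_glycerin c_glycerin (T_f − T_0):
294×c×(331 − 62.9) = 709×2.43×(62.9 − 24.7)
78821 c = 65814  ⇒  c ≈ 0.835 J/(g·°C)

c ≈ 0.835 J/(g·°C)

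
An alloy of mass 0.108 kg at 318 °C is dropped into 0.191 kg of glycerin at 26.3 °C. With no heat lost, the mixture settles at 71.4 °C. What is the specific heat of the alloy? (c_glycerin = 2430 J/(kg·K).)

Conservation of energy gives ΣQ = 0:
0.108×c×(71.4 − 318) + 0.191×2430×(71.4 − 26.3) = 0
-26.63 c = -20932
c = -20932/-26.63 ≈ 786 J/(kg·K)

c ≈ 786 J/(kg·K)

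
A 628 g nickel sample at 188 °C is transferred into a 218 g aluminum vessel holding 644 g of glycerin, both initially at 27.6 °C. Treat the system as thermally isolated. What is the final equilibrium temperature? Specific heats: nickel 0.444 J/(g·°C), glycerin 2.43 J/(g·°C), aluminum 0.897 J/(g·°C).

Net heat exchanged in the isolated system is zero:
628·0.444·(T − 188) + 644·2.43·(T − 27.6) + 218·0.897·(T − 27.6) = 0
278.83(T − 188) + 1564.9(T − 27.6) + 195.55(T − 27.6) = 0
(278.83 + 1564.9 + 195.55) T = 278.83·188 + 1564.9·27.6 + 195.55·27.6
T = 101009/2039.3 ≈ 49.53 °C

T_f ≈ 49.5 °C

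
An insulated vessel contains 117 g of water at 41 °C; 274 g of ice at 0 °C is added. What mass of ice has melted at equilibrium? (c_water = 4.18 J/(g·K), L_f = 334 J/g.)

m_melted ≈ 60 g

Cooling the water to 0 °C releases 117×4.18×41 = 20051 J.
Melting all 274 g of ice would need 274×334 = 91516 J.
That's not enough to melt it all — equilibrium is at 0 °C with ice remaining.
m_melt = 20051 / L_f = 60.03 g.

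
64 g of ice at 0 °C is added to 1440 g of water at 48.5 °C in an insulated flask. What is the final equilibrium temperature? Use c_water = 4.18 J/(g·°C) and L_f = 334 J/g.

T_f ≈ 43.0 °C

Conservation of energy gives ΣQ = 0:
fusion: m_ice L_f = 64×334 = 21376
  meltwater 0→T: 64×4.18×T = 267.52 T
  water: 6019.2(T − 48.5)
6286.7 T = 291931 − 21376 = 270555
T ≈ 43.04 °C. Since T > 0 °C, the all-ice-melts assumption holds.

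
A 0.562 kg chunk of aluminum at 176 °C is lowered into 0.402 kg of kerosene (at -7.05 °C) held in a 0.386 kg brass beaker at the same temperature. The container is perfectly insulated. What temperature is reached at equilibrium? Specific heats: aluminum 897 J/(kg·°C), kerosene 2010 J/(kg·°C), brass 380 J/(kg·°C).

T_f ≈ 56.2 °C

Taking heat into each body as positive, Σ m c ΔT = 0:
0.562·897·(T − 176) + 0.402·2010·(T − (-7.05)) + 0.386·380·(T − (-7.05)) = 0
504.11(T − 176) + 808.02(T − (-7.05)) + 146.68(T − (-7.05)) = 0
(504.11 + 808.02 + 146.68) T = 504.11·176 + 808.02·(-7.05) + 146.68·(-7.05)
T ≈ 56.21 °C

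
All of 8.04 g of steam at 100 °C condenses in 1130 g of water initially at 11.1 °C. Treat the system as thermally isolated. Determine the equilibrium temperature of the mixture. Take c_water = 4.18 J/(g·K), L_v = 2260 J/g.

T_f ≈ 15.5 °C

Sum of m c ΔT and latent-heat terms is zero:
steam→water at 100 °C releases m L_v = 8.04·2260 = 18170; condensate cools 100→T: 8.04·4.18·(T − 100) = 33.61(T − 100); water warms: 1130·4.18·(T − 11.1) = 4723.4(T − 11.1)
4757 T = 18170 + 3360.7 + 52430 = 73961
T ≈ 15.55 °C (< 100 °C, so full condensation is consistent).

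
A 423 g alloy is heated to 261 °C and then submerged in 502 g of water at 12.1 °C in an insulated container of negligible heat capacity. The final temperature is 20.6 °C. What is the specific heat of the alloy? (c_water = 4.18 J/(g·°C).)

c ≈ 0.175 J/(g·°C)

Conservation of energy gives ΣQ = 0:
423·c·(20.6 − 261) + 502·4.18·(20.6 − 12.1) = 0
-101689 c = -17836
c = -17836/-101689 ≈ 0.1754 J/(g·°C)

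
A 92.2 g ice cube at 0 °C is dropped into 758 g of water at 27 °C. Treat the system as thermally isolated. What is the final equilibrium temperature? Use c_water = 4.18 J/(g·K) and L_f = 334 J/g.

Energy conservation, ΣQ = 0:
latent heat to melt: 92.2·334 = 30795
  warm the meltwater: 385.4 T
  water cools: 758·4.18·(T − 27) = 3168.4(T − 27)
3553.8 T = 85548 − 30795 = 54753
T ≈ 15.41 °C — above 0 °C, consistent with complete melting.

T_f ≈ 15.4 °C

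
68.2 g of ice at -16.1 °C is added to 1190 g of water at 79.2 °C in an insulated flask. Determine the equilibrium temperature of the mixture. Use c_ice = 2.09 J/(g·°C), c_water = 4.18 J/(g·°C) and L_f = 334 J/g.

T_f ≈ 70.1 °C

Taking heat into each body as positive, Σ m c ΔT = 0:
ice -16.1→0 °C: 68.2×2.09×16.1 = 2294.9; fusion: m_ice L_f = 68.2×334 = 22779; warm the meltwater: 285.08 T; water cools: 1190×4.18×(T − 79.2) = 4974.2(T − 79.2)
5259.3 T = 393957 − 25074 = 368883
T ≈ 70.14 °C. Since T > 0 °C, the all-ice-melts assumption holds.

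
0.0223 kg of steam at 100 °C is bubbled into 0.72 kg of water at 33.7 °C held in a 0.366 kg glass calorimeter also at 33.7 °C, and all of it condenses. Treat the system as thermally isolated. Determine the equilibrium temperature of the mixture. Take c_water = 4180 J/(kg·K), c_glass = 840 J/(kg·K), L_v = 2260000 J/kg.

T_f ≈ 50.3 °C

Conservation of energy gives ΣQ = 0:
condense steam: −0.0223·2260000 = −50398; condensed water 100 °C→T: 93.21(T − 100); water warms: 0.72·4180·(T − 33.7) = 3009.6(T − 33.7); glass cup: 0.366·840·(T − 33.7) = 307.44(T − 33.7)
3410.3 T = 50398 + 9321.4 + 111784 = 171504
T ≈ 50.29 °C (< 100 °C, so full condensation is consistent).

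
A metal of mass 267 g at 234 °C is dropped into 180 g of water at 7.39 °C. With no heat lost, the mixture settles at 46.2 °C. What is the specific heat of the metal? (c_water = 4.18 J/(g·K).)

c ≈ 0.582 J/(g·K)

Heat lost by the metal = heat gained by the water:
267×c×(234 − 46.2) = 180×4.18×(46.2 − 7.39)
50143 c = 29201  ⇒  c ≈ 0.5824 J/(g·K)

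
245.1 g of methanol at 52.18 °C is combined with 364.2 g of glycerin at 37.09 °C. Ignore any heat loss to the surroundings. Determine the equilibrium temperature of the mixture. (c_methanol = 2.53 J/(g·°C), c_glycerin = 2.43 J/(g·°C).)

T_f ≈ 43.3 °C

With ΣQ=0 the equilibrium temperature is the m·c-weighted mean:
T_f = (620.1×52.18 + 885.01×37.09) / (620.1 + 885.01)
    = 65182 / 1505.1 ≈ 43.31 °C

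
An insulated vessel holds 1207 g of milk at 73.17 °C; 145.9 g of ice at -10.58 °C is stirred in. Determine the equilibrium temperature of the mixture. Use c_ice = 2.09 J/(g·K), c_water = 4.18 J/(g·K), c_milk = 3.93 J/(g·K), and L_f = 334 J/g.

Taking heat into each body as positive, Σ m c ΔT = 0:
ice -10.58→0 °C: 145.9×2.09×10.58 = 3226.2
  fusion: m_ice L_f = 145.9×334 = 48731
  warm the meltwater: 609.86 T
  milk cools: 1207×3.93×(T − 73.17) = 4743.5(T − 73.17)
5353.4 T = 347083 − 51957 = 295126
T ≈ 55.13 °C. Since T > 0 °C, the all-ice-melts assumption holds.

T_f ≈ 55.1 °C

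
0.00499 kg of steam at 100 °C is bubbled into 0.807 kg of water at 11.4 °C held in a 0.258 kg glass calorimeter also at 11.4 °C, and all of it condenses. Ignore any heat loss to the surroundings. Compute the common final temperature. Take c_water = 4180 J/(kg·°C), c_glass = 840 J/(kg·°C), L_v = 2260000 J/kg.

T_f ≈ 15.0 °C

Setting the total heat transfer to zero:
latent heat released on condensation: 0.00499·2260000 = 11277
  condensed water 100 °C→T: 20.86(T − 100)
  water warms: 0.807·4180·(T − 11.4) = 3373.3(T − 11.4)
  glass cup: 0.258·840·(T − 11.4) = 216.72(T − 11.4)
3610.8 T = 11277 + 2085.8 + 40926 = 54289
T ≈ 15.04 °C, under the boiling point, so the assumption holds.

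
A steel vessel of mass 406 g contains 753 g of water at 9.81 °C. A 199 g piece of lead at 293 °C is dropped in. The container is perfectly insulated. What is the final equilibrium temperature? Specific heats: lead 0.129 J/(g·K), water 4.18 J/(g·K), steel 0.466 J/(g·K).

T_f ≈ 12.0 °C

Taking heat into each body as positive, Σ m c ΔT = 0:
199×0.129×(T − 293) + 753×4.18×(T − 9.81) + 406×0.466×(T − 9.81) = 0
25.67(T − 293) + 3147.5(T − 9.81) + 189.2(T − 9.81) = 0
3362.4 T = 40255
T = 40255/3362.4 ≈ 11.97 °C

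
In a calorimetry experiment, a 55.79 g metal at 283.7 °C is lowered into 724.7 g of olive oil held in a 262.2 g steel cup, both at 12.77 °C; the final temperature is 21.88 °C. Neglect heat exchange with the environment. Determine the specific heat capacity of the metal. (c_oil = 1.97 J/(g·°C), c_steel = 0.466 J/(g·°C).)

c ≈ 0.967 J/(g·°C)

Net heat exchanged in the isolated system is zero:
55.79×c×(21.88 − 283.7) + 724.7×1.97×(21.88 − 12.77) + 262.2×0.466×(21.88 − 12.77) = 0
-14607 c = -14119
c = -14119/-14607 ≈ 0.9666 J/(g·°C)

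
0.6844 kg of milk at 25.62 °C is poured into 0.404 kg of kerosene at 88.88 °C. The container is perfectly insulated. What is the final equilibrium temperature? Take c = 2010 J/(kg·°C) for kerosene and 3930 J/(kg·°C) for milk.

Conservation of energy gives ΣQ = 0:
0.404×2010×(T − 88.88) + 0.6844×3930×(T − 25.62) = 0
(812.04 + 2689.7) T = 812.04×88.88 + 2689.7×25.62
T = 141084 / 3501.7 = 40.3 °C

T_f ≈ 40.3 °C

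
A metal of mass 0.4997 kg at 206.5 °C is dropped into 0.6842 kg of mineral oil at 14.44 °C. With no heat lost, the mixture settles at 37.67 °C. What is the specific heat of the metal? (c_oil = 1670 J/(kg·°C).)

Heat lost by the metal = heat gained by the oil:
0.4997×c×(206.5 − 37.67) = 0.6842×1670×(37.67 − 14.44)
84.36 c = 26543  ⇒  c ≈ 314.6 J/(kg·°C)

c ≈ 315 J/(kg·°C)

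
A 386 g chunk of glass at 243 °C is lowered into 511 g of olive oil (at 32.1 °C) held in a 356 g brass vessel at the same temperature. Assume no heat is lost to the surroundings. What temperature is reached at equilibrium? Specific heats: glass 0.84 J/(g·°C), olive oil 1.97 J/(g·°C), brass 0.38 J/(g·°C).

T_f ≈ 78.7 °C

Let T be the final temperature. ΣQ_i = 0:
386·0.84·(T − 243) + 511·1.97·(T − 32.1) + 356·0.38·(T − 32.1) = 0
(324.24 + 1006.7 + 135.28) T = 324.24·243 + 1006.7·32.1 + 135.28·32.1
T = 115447 / 1466.2 = 78.7 °C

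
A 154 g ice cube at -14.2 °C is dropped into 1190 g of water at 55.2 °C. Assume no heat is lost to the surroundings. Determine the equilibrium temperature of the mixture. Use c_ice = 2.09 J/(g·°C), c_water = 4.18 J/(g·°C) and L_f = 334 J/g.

Energy balance with sensible and latent terms:
warm ice to 0 °C: 154·2.09·(0 − (-14.2)) = 4570.4; latent heat to melt: 154·334 = 51436; meltwater 0→T: 154·4.18·T = 643.72 T; water cools: 1190·4.18·(T − 55.2) = 4974.2(T − 55.2)
5617.9 T = 274576 − 56006 = 218569
T ≈ 38.91 °C (positive, so assuming full melt was valid).

T_f ≈ 38.9 °C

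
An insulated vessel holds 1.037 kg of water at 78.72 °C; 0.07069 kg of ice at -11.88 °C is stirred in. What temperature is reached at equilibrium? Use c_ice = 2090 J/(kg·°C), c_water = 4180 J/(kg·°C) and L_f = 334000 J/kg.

Setting the total heat transfer to zero:
warm ice to 0 °C: 0.07069×2090×(0 − (-11.88)) = 1755.2; fusion: m_ice L_f = 0.07069×334000 = 23610; warm the meltwater: 295.48 T; water: 4334.7(T − 78.72)
4630.1 T = 341224 − 25366 = 315859
T ≈ 68.22 °C. Since T > 0 °C, the all-ice-melts assumption holds.

T_f ≈ 68.2 °C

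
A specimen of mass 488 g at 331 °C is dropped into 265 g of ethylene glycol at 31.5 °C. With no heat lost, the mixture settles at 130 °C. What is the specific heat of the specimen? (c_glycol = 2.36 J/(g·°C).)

c ≈ 0.628 J/(g·°C)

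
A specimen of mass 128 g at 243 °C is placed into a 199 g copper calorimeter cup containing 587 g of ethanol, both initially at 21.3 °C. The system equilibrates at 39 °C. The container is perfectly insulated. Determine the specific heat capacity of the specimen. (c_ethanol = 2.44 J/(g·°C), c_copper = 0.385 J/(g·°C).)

c ≈ 1.02 J/(g·°C)

Setting the total heat transfer to zero:
128·c·(39 − 243) + 587·2.44·(39 − 21.3) + 199·0.385·(39 − 21.3) = 0
-26112 c = -26707
c = -26707/-26112 ≈ 1.023 J/(g·°C)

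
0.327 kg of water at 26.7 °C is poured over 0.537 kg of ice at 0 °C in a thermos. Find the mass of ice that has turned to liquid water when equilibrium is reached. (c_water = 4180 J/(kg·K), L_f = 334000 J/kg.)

Cooling the water to 0 °C releases 0.327×4180×26.7 = 36495 J.
Fully melting the ice requires m_ice L_f = 0.537×334000 = 179358 J.
That's not enough to melt it all — equilibrium is at 0 °C with ice remaining.
Mass melted = 36495/334000 ≈ 0.1093 kg.

m_melted ≈ 0.109 kg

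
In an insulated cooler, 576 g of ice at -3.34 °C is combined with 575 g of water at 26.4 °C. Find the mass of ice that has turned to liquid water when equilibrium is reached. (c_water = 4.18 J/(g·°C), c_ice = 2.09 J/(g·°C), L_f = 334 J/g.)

Water can give up m c ΔT = 575×4.18×26.4 = 63452 J before reaching 0 °C.
Warming the ice to 0 °C takes 576×2.09×3.34 = 4020.8 J, leaving 59432 J for melting.
Fully melting the ice requires m_ice L_f = 576×334 = 192384 J.
Since 59432 < 192384 J, not all the ice melts; equilibrium is at 0 °C.
Mass melted = 59432/334 ≈ 177.9 g.

m_melted ≈ 178 g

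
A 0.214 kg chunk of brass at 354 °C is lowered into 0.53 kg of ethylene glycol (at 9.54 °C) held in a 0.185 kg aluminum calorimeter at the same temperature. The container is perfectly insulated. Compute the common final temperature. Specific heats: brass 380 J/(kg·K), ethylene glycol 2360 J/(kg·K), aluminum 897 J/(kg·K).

T_f ≈ 28.2 °C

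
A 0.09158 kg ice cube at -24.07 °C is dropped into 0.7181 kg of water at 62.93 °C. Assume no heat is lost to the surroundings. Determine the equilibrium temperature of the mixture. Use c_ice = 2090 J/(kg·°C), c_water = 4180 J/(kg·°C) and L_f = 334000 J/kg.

T_f ≈ 45.4 °C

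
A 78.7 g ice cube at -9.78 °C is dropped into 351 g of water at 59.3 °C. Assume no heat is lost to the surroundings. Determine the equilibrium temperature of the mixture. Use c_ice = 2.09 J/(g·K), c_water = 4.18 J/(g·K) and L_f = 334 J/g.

T_f ≈ 32.9 °C

Net heat exchanged in the isolated system is zero:
warm ice to 0 °C: 78.7×2.09×(0 − (-9.78)) = 1608.6
  latent heat to melt: 78.7×334 = 26286
  meltwater 0→T: 78.7×4.18×T = 328.97 T
  water cools: 351×4.18×(T − 59.3) = 1467.2(T − 59.3)
1796.1 T = 87004 − 27894 = 59109
T ≈ 32.91 °C. Since T > 0 °C, the all-ice-melts assumption holds.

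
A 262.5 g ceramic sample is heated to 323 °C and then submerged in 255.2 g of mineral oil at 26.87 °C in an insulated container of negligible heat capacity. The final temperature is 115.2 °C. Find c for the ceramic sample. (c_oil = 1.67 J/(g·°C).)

m_s c (T_s − T_f) = m_oil c_oil (T_f − T_0):
262.5·c·(323 − 115.2) = 255.2·1.67·(115.2 − 26.87)
54548 c = 37645  ⇒  c ≈ 0.6901 J/(g·°C)

c ≈ 0.69 J/(g·°C)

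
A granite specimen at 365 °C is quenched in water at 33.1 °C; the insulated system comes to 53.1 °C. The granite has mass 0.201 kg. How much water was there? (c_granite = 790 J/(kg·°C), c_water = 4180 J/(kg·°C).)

m ≈ 0.592 kg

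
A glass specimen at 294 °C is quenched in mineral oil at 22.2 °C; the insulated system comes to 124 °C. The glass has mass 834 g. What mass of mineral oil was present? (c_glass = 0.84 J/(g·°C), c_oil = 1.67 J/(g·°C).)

Setting the total heat transfer to zero:
834·0.84·(124 − 294) + m·1.67·(124 − 22.2) = 0
170.01 m = 119095
m = 119095/170.01 ≈ 700.5 g

m ≈ 701 g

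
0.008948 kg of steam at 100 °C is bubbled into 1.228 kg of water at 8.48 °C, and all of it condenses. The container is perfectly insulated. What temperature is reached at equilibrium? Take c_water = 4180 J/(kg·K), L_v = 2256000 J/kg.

T_f ≈ 13.0 °C

Taking heat into each body as positive, Σ m c ΔT = 0:
condense steam: −0.008948×2256000 = −20187
  condensate cools 100→T: 0.008948×4180×(T − 100) = 37.4(T − 100)
  water warms: 1.228×4180×(T − 8.48) = 5133(T − 8.48)
5170.4 T = 20187 + 3740.3 + 43528 = 67455
T ≈ 13.05 °C (< 100 °C, so full condensation is consistent).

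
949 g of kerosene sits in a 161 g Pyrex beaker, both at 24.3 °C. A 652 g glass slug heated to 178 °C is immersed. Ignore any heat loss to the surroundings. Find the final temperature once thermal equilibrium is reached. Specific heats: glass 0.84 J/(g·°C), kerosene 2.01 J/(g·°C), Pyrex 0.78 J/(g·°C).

T_f ≈ 56.9 °C

Let T be the final temperature. ΣQ_i = 0:
652*0.84*(T − 178) + 949*2.01*(T − 24.3) + 161*0.78*(T − 24.3) = 0
547.68(T − 178) + 1907.5(T − 24.3) + 125.58(T − 24.3) = 0
2580.7 T = 146891
T = 146891 / 2580.7 = 56.9 °C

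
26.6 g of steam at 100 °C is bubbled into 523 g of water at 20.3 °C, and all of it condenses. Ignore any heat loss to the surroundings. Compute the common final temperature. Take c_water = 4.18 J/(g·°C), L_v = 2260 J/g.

T_f ≈ 50.3 °C

Taking heat into each body as positive, Σ m c ΔT = 0:
condense steam: −26.6×2260 = −60116; condensate cools 100→T: 26.6×4.18×(T − 100) = 111.19(T − 100); water warms: 523×4.18×(T − 20.3) = 2186.1(T − 20.3)
2297.3 T = 60116 + 11119 + 44379 = 115613
T ≈ 50.33 °C — below 100 °C, confirming all the steam condensed.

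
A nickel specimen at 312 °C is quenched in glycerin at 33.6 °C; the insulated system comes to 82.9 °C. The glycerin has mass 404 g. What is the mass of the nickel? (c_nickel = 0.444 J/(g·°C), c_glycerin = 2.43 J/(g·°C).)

m ≈ 476 g

Let T be the final temperature. ΣQ_i = 0:
m·0.444·(82.9 − 312) + 404·2.43·(82.9 − 33.6) = 0
-101.72 m = -48399
m = -48399/-101.72 ≈ 475.8 g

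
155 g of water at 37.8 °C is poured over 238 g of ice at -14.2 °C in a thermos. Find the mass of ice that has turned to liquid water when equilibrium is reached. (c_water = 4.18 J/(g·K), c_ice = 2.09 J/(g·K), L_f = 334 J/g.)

m_melted ≈ 52.2 g

Heat available from the water dropping to 0 °C: 155×4.18×37.8 = 24491 J.
Warming the ice to 0 °C takes 238×2.09×14.2 = 7063.4 J, leaving 17427 J for melting.
Fully melting the ice requires m_ice L_f = 238×334 = 79492 J.
That's not enough to melt it all — equilibrium is at 0 °C with ice remaining.
m_melted×334 = 17427  ⇒  m_melted ≈ 52.18 g.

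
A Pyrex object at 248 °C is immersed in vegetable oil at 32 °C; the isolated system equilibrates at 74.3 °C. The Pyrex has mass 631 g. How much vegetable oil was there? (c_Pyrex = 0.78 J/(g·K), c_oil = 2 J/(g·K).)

m ≈ 1010 g

Taking heat into each body as positive, Σ m c ΔT = 0:
631·0.78·(74.3 − 248) + m·2·(74.3 − 32) = 0
84.6 m = 85492
m = 85492/84.6 ≈ 1011 g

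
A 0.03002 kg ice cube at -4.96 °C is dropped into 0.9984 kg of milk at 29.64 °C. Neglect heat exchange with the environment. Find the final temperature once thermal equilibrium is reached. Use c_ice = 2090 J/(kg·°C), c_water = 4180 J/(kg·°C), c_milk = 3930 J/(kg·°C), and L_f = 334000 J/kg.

T_f ≈ 26.2 °C

Conservation of energy gives ΣQ = 0:
ice -4.96→0 °C: 0.03002×2090×4.96 = 311.2
  latent heat to melt: 0.03002×334000 = 10027
  warm the meltwater: 125.48 T
  milk: 3923.7(T − 29.64)
4049.2 T = 116299 − 10338 = 105961
T ≈ 26.17 °C — above 0 °C, consistent with complete melting.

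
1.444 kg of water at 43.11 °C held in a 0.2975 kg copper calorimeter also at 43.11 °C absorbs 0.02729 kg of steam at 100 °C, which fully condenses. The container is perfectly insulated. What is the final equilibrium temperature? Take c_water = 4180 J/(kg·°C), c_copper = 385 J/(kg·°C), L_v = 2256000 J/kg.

T_f ≈ 54.0 °C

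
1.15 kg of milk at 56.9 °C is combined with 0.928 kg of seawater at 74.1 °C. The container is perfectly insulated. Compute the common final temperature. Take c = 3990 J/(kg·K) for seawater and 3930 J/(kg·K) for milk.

T_f ≈ 64.6 °C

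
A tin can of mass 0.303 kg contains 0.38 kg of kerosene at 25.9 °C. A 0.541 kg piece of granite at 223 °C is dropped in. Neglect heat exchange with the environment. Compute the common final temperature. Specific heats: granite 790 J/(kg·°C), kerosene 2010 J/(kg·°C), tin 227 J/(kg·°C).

T_f ≈ 92.8 °C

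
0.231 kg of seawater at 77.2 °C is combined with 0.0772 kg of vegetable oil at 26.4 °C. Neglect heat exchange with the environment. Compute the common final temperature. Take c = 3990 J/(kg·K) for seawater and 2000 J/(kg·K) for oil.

T_f ≈ 69.9 °C

T_f = Σ m_i c_i T_i / Σ m_i c_i:
T_f = (921.69·77.2 + 154.4·26.4) / (921.69 + 154.4)
    = 75231 / 1076.1 ≈ 69.91 °C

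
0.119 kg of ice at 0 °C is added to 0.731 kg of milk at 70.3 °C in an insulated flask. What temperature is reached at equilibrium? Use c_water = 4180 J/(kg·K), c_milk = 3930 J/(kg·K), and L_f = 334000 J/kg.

T_f ≈ 48.1 °C

Taking heat into each body as positive, Σ m c ΔT = 0:
latent heat to melt: 0.119·334000 = 39746
  warm the meltwater: 497.42 T
  milk: 2872.8(T − 70.3)
3370.2 T = 201960 − 39746 = 162214
T ≈ 48.13 °C. Since T > 0 °C, the all-ice-melts assumption holds.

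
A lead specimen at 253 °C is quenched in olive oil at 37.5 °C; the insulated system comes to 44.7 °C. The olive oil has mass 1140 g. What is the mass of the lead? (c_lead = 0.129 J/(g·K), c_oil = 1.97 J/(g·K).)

m ≈ 602 g

|Q_lead| = |Q_oil|:
m×0.129×(253 − 44.7) = 1140×1.97×(44.7 − 37.5)
26.87 m = 16170  ⇒  m ≈ 601.8 g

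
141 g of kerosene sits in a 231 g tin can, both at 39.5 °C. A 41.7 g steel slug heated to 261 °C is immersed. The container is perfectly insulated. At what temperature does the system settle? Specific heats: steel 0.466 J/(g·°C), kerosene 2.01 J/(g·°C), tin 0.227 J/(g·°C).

T_f ≈ 51.6 °C

Taking heat into each body as positive, Σ m c ΔT = 0:
41.7×0.466×(T − 261) + 141×2.01×(T − 39.5) + 231×0.227×(T − 39.5) = 0
355.28 T = 18338
T ≈ 51.62 °C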